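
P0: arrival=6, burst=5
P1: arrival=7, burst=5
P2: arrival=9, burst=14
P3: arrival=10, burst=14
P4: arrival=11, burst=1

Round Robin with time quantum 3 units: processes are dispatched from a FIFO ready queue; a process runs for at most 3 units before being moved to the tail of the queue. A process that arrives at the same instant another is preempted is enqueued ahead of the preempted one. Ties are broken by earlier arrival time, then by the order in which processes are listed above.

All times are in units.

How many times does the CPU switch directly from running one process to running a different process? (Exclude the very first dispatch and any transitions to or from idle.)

14

Gantt: | idle 0-6 | P0 6-9 | P1 9-12 | P2 12-15 | P0 15-17 | P3 17-20 | P4 20-21 | P1 21-23 | P2 23-26 | P3 26-29 | P2 29-32 | P3 32-35 | P2 35-38 | P3 38-41 | P2 41-43 | P3 43-45 |
Completion: P0=17  P1=23  P2=43  P3=45  P4=21
Turnaround (C−A): P0=11  P1=16  P2=34  P3=35  P4=10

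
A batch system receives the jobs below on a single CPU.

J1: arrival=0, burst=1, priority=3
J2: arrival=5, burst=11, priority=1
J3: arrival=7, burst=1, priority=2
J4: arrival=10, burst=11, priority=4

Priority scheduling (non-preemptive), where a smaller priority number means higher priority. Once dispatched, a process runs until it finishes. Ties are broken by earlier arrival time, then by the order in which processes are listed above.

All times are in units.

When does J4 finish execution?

Schedule: | J1 0-1 | idle 1-5 | J2 5-16 | J3 16-17 | J4 17-28 |
Completion: J1=1  J2=16  J3=17  J4=28
Turnaround (C−A): J1=1  J2=11  J3=10  J4=18

28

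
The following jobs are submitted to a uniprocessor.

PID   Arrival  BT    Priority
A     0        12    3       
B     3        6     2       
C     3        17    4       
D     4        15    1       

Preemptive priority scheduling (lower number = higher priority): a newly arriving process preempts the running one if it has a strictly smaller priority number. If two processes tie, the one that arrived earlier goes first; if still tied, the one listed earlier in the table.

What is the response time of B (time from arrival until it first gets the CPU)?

Timeline: | A 0-3 | B 3-4 | D 4-19 | B 19-24 | A 24-33 | C 33-50 |
Completion: A=33  B=24  C=50  D=19
Turnaround (C−A): A=33  B=21  C=47  D=15
Response(B) = first start − arrival = 3 − 3 = 0

0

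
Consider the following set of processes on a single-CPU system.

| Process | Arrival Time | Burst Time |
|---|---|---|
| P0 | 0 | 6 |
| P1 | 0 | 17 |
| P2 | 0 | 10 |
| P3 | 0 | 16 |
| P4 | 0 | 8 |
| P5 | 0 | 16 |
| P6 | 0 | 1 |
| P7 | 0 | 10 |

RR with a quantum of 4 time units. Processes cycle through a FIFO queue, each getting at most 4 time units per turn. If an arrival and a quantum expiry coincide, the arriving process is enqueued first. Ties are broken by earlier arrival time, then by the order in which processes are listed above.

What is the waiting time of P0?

Gantt: | P0 0-4 | P1 4-8 | P2 8-12 | P3 12-16 | P4 16-20 | P5 20-24 | P6 24-25 | P7 25-29 | P0 29-31 | P1 31-35 | P2 35-39 | P3 39-43 | P4 43-47 | P5 47-51 | P7 51-55 | P1 55-59 | P2 59-61 | P3 61-65 | P5 65-69 | P7 69-71 | P1 71-75 | P3 75-79 | P5 79-83 | P1 83-84 |
Completion: P0=31  P1=84  P2=61  P3=79  P4=47  P5=83  P6=25  P7=71
Turnaround (C−A): P0=31  P1=84  P2=61  P3=79  P4=47  P5=83  P6=25  P7=71
Waiting(P0) = turnaround − burst = 31 − 6 = 25

25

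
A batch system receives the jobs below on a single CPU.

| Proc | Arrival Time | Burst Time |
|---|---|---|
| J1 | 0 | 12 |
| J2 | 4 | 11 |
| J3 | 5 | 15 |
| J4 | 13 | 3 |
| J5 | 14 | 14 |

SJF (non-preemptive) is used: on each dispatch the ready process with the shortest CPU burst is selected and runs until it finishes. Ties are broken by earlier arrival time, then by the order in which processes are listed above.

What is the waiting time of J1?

0

Timeline: | J1 0-12 | J2 12-23 | J4 23-26 | J5 26-40 | J3 40-55 |
Completion: J1=12  J2=23  J3=55  J4=26  J5=40
Turnaround (C−A): J1=12  J2=19  J3=50  J4=13  J5=26
Waiting(J1) = turnaround − burst = 12 − 12 = 0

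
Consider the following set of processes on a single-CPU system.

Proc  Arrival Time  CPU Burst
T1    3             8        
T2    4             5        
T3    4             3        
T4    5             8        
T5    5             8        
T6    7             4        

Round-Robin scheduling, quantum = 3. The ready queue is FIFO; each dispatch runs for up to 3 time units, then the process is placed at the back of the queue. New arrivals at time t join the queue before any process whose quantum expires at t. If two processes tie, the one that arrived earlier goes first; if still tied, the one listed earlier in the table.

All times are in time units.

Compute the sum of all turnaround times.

155

Timeline: | idle 0-3 | T1 3-6 | T2 6-9 | T3 9-12 | T4 12-15 | T5 15-18 | T1 18-21 | T6 21-24 | T2 24-26 | T4 26-29 | T5 29-32 | T1 32-34 | T6 34-35 | T4 35-37 | T5 37-39 |
Completion: T1=34  T2=26  T3=12  T4=37  T5=39  T6=35
Turnaround = completion − arrival: T1=31, T2=22, T3=8, T4=32, T5=34, T6=28
Total turnaround = 31 + 22 + 8 + 32 + 34 + 28 = 155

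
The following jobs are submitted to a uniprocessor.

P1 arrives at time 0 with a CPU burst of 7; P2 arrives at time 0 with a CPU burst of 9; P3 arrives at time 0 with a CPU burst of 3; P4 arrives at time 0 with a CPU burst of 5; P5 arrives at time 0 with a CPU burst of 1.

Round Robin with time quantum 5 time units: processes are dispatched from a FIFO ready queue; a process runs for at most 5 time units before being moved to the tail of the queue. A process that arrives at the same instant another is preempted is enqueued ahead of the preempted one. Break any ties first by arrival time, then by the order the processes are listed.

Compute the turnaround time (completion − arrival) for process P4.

18

Schedule: | P1 0-5 | P2 5-10 | P3 10-13 | P4 13-18 | P5 18-19 | P1 19-21 | P2 21-25 |
Completion: P1=21  P2=25  P3=13  P4=18  P5=19
Turnaround (C−A): P1=21  P2=25  P3=13  P4=18  P5=19
Turnaround(P4) = completion − arrival = 18 − 0 = 18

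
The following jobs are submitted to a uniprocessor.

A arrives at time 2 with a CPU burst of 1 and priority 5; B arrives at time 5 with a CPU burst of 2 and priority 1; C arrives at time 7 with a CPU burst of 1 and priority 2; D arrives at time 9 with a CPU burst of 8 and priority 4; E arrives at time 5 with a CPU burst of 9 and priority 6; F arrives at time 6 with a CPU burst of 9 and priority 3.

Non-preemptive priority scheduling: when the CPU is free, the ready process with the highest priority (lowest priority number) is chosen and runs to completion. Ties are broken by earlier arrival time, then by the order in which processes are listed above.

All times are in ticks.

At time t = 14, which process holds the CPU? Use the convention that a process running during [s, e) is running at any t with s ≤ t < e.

F

Timeline: | idle 0-2 | A 2-3 | idle 3-5 | B 5-7 | C 7-8 | F 8-17 | D 17-25 | E 25-34 |
Completion: A=3  B=7  C=8  D=25  E=34  F=17
Turnaround (C−A): A=1  B=2  C=1  D=16  E=29  F=11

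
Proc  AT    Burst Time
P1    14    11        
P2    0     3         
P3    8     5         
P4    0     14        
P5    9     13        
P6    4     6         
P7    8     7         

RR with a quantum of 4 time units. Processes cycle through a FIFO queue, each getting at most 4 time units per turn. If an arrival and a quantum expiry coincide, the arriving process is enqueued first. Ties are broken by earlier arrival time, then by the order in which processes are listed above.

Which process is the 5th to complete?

Timeline: | P2 0-3 | P4 3-7 | P6 7-11 | P4 11-15 | P3 15-19 | P7 19-23 | P5 23-27 | P6 27-29 | P1 29-33 | P4 33-37 | P3 37-38 | P7 38-41 | P5 41-45 | P1 45-49 | P4 49-51 | P5 51-55 | P1 55-58 | P5 58-59 |
Completion: P1=58  P2=3  P3=38  P4=51  P5=59  P6=29  P7=41
Turnaround (C−A): P1=44  P2=3  P3=30  P4=51  P5=50  P6=25  P7=33
Finish order: P2 → P6 → P3 → P7 → P4 → P1 → P5

P4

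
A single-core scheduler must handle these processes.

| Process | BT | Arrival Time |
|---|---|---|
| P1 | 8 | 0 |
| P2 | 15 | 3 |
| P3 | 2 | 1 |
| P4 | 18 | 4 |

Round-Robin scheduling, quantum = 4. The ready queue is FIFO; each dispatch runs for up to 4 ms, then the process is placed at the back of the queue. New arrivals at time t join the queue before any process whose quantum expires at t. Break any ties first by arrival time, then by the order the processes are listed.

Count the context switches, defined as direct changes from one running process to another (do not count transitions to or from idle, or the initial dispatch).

10

Schedule: | P1 0-4 | P3 4-6 | P2 6-10 | P4 10-14 | P1 14-18 | P2 18-22 | P4 22-26 | P2 26-30 | P4 30-34 | P2 34-37 | P4 37-43 |
Completion: P1=18  P2=37  P3=6  P4=43
Turnaround (C−A): P1=18  P2=34  P3=5  P4=39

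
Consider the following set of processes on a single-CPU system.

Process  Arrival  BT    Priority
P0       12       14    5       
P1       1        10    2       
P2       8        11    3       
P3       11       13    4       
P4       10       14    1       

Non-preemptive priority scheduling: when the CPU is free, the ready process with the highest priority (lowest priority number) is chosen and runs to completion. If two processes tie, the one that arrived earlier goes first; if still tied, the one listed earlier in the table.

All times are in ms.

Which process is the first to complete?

P1

Gantt: | idle 0-1 | P1 1-11 | P4 11-25 | P2 25-36 | P3 36-49 | P0 49-63 |
Completion: P0=63  P1=11  P2=36  P3=49  P4=25
Turnaround (C−A): P0=51  P1=10  P2=28  P3=38  P4=15
Finish order: P1 → P4 → P2 → P3 → P0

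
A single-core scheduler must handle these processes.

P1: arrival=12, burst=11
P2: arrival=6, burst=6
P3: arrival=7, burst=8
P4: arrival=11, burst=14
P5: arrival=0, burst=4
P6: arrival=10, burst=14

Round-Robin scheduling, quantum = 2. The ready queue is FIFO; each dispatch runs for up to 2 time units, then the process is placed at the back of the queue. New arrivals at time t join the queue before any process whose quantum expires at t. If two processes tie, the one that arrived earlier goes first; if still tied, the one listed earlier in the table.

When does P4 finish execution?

59

Gantt: | P5 0-4 | idle 4-6 | P2 6-8 | P3 8-10 | P2 10-12 | P6 12-14 | P3 14-16 | P4 16-18 | P1 18-20 | P2 20-22 | P6 22-24 | P3 24-26 | P4 26-28 | P1 28-30 | P6 30-32 | P3 32-34 | P4 34-36 | P1 36-38 | P6 38-40 | P4 40-42 | P1 42-44 | P6 44-46 | P4 46-48 | P1 48-50 | P6 50-52 | P4 52-54 | P1 54-55 | P6 55-57 | P4 57-59 |
Completion: P1=55  P2=22  P3=34  P4=59  P5=4  P6=57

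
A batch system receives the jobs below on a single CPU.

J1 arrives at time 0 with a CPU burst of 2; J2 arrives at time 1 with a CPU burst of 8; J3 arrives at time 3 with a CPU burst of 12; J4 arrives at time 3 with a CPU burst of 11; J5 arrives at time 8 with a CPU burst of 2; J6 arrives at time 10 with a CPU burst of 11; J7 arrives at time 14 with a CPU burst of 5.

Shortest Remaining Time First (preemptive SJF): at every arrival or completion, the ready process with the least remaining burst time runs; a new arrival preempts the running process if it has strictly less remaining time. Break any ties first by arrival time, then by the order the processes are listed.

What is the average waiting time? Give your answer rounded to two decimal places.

Schedule: | J1 0-2 | J2 2-10 | J5 10-12 | J4 12-14 | J7 14-19 | J4 19-28 | J6 28-39 | J3 39-51 |
Completion: J1=2  J2=10  J3=51  J4=28  J5=12  J6=39  J7=19
Turnaround (C−A): J1=2  J2=9  J3=48  J4=25  J5=4  J6=29  J7=5
Waiting times: J1=0, J2=1, J3=36, J4=14, J5=2, J6=18, J7=0
Average waiting = (0+1+36+14+2+18+0) / 7 = 71/7 = 10.14

10.14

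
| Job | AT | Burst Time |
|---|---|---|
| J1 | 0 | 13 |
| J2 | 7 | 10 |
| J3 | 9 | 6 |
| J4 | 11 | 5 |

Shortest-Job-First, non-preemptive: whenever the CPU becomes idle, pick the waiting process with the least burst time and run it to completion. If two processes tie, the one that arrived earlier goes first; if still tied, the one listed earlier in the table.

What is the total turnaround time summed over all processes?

62

Schedule: | J1 0-13 | J4 13-18 | J3 18-24 | J2 24-34 |
Completion: J1=13  J2=34  J3=24  J4=18
Turnaround (C−A): J1=13  J2=27  J3=15  J4=7
Turnaround = completion − arrival: J1=13, J2=27, J3=15, J4=7
Total turnaround = 13 + 27 + 15 + 7 = 62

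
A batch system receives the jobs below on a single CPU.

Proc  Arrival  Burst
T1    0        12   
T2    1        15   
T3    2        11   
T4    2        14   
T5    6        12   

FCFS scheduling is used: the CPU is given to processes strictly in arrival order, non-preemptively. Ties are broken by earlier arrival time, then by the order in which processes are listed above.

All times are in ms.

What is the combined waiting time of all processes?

118

Schedule: | T1 0-12 | T2 12-27 | T3 27-38 | T4 38-52 | T5 52-64 |
Completion: T1=12  T2=27  T3=38  T4=52  T5=64
Turnaround (C−A): T1=12  T2=26  T3=36  T4=50  T5=58
Waiting = turnaround − burst: T1=0, T2=11, T3=25, T4=36, T5=46
Total waiting = 0 + 11 + 25 + 36 + 46 = 118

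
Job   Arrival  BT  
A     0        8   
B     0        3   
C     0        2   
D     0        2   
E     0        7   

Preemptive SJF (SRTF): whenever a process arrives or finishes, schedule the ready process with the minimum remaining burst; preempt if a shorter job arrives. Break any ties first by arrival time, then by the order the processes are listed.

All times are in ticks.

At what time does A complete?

Gantt: | C 0-2 | D 2-4 | B 4-7 | E 7-14 | A 14-22 |
Completion: A=22  B=7  C=2  D=4  E=14

22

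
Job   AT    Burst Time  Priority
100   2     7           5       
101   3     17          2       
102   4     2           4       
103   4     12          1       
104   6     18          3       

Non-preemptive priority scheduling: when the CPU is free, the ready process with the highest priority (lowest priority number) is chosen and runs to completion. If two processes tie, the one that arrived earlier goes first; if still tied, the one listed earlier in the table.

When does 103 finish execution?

21

Gantt: | idle 0-2 | 100 2-9 | 103 9-21 | 101 21-38 | 104 38-56 | 102 56-58 |
Completion: 100=9  101=38  102=58  103=21  104=56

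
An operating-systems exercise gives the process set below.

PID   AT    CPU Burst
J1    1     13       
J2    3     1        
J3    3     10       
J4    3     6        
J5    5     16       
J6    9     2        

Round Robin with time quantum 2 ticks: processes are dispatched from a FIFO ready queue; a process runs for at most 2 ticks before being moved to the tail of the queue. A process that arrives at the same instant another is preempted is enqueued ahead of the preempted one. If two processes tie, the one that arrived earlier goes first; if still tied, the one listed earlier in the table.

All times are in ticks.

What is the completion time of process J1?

Gantt: | idle 0-1 | J1 1-3 | J2 3-4 | J3 4-6 | J4 6-8 | J1 8-10 | J5 10-12 | J3 12-14 | J4 14-16 | J6 16-18 | J1 18-20 | J5 20-22 | J3 22-24 | J4 24-26 | J1 26-28 | J5 28-30 | J3 30-32 | J1 32-34 | J5 34-36 | J3 36-38 | J1 38-40 | J5 40-42 | J1 42-43 | J5 43-49 |
Completion: J1=43  J2=4  J3=38  J4=26  J5=49  J6=18

43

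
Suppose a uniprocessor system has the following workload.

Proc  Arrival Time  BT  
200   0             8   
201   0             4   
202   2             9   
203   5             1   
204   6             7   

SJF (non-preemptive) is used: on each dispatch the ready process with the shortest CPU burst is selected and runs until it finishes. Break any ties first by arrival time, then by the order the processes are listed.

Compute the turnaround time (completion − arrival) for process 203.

Gantt: | 201 0-4 | 200 4-12 | 203 12-13 | 204 13-20 | 202 20-29 |
Completion: 200=12  201=4  202=29  203=13  204=20
Turnaround (C−A): 200=12  201=4  202=27  203=8  204=14
Turnaround(203) = completion − arrival = 13 − 5 = 8

8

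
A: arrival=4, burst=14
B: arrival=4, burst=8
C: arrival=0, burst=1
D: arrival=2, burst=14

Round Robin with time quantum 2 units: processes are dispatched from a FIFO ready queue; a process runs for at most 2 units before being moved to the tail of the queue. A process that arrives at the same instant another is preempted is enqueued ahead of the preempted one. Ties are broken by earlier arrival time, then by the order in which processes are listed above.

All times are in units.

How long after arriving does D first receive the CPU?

0

Timeline: | C 0-1 | idle 1-2 | D 2-4 | A 4-6 | B 6-8 | D 8-10 | A 10-12 | B 12-14 | D 14-16 | A 16-18 | B 18-20 | D 20-22 | A 22-24 | B 24-26 | D 26-28 | A 28-30 | D 30-32 | A 32-34 | D 34-36 | A 36-38 |
Completion: A=38  B=26  C=1  D=36
Turnaround (C−A): A=34  B=22  C=1  D=34
Response(D) = first start − arrival = 2 − 2 = 0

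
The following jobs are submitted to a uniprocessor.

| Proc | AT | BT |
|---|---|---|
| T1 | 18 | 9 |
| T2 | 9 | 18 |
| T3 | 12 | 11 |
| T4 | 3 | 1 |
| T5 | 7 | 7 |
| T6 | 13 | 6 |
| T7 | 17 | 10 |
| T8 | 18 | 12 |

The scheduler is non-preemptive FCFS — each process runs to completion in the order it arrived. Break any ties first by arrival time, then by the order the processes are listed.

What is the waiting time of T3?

Timeline: | idle 0-3 | T4 3-4 | idle 4-7 | T5 7-14 | T2 14-32 | T3 32-43 | T6 43-49 | T7 49-59 | T1 59-68 | T8 68-80 |
Completion: T1=68  T2=32  T3=43  T4=4  T5=14  T6=49  T7=59  T8=80
Turnaround (C−A): T1=50  T2=23  T3=31  T4=1  T5=7  T6=36  T7=42  T8=62
Waiting(T3) = turnaround − burst = 31 − 11 = 20

20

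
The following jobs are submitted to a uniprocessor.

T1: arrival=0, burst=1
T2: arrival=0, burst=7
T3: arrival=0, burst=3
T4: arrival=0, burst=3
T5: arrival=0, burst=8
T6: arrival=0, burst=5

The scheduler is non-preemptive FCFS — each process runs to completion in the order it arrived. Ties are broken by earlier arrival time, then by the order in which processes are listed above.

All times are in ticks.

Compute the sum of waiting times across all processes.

56

Gantt: | T1 0-1 | T2 1-8 | T3 8-11 | T4 11-14 | T5 14-22 | T6 22-27 |
Completion: T1=1  T2=8  T3=11  T4=14  T5=22  T6=27
Turnaround (C−A): T1=1  T2=8  T3=11  T4=14  T5=22  T6=27
Waiting = turnaround − burst: T1=0, T2=1, T3=8, T4=11, T5=14, T6=22
Total waiting = 0 + 1 + 8 + 11 + 14 + 22 = 56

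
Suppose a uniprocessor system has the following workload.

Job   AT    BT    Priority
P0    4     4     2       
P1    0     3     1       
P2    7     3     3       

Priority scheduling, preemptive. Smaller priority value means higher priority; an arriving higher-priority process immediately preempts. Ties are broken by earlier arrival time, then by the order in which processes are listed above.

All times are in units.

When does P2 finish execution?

Timeline: | P1 0-3 | idle 3-4 | P0 4-8 | P2 8-11 |
Completion: P0=8  P1=3  P2=11
Turnaround (C−A): P0=4  P1=3  P2=4

11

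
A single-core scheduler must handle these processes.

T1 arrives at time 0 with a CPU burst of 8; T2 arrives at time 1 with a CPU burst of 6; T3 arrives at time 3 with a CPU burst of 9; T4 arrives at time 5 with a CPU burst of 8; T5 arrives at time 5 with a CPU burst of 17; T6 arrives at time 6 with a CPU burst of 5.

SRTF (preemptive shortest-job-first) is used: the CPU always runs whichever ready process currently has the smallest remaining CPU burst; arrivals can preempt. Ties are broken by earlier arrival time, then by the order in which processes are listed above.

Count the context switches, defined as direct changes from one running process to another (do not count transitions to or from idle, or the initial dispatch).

Gantt: | T1 0-1 | T2 1-7 | T6 7-12 | T1 12-19 | T4 19-27 | T3 27-36 | T5 36-53 |
Completion: T1=19  T2=7  T3=36  T4=27  T5=53  T6=12

6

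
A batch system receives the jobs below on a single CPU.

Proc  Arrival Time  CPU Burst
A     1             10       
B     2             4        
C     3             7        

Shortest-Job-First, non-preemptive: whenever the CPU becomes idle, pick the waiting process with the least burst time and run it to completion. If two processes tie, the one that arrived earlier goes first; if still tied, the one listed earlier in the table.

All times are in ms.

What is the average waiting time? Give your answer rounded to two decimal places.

7.00

Gantt: | idle 0-1 | A 1-11 | B 11-15 | C 15-22 |
Completion: A=11  B=15  C=22
Waiting times: A=0, B=9, C=12
Average waiting = (0+9+12) / 3 = 21/3 = 7.00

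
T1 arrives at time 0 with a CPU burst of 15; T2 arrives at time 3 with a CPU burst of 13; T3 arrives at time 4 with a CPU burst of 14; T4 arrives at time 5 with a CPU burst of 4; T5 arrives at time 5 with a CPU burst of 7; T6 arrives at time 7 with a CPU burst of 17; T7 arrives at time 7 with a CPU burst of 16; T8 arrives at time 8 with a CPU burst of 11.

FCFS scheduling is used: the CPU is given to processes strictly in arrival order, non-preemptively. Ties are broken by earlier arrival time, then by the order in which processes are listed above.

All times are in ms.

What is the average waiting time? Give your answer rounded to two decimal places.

Gantt: | T1 0-15 | T2 15-28 | T3 28-42 | T4 42-46 | T5 46-53 | T6 53-70 | T7 70-86 | T8 86-97 |
Completion: T1=15  T2=28  T3=42  T4=46  T5=53  T6=70  T7=86  T8=97
Turnaround (C−A): T1=15  T2=25  T3=38  T4=41  T5=48  T6=63  T7=79  T8=89
Waiting times: T1=0, T2=12, T3=24, T4=37, T5=41, T6=46, T7=63, T8=78
Average waiting = (0+12+24+37+41+46+63+78) / 8 = 301/8 = 37.63

37.63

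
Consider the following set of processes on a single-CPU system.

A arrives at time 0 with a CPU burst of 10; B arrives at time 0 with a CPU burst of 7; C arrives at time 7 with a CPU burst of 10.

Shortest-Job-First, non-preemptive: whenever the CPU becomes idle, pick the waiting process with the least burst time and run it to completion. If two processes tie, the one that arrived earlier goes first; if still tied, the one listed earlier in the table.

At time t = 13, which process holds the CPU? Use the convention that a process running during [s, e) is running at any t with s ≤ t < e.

Gantt: | B 0-7 | A 7-17 | C 17-27 |
Completion: A=17  B=7  C=27
Turnaround (C−A): A=17  B=7  C=20

A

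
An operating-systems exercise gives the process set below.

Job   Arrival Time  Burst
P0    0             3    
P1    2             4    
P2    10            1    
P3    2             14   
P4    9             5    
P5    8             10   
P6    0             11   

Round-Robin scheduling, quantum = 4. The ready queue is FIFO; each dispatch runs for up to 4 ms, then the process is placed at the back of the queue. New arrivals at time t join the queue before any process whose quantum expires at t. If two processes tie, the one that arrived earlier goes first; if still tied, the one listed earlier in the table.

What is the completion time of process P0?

Timeline: | P0 0-3 | P6 3-7 | P1 7-11 | P3 11-15 | P6 15-19 | P5 19-23 | P4 23-27 | P2 27-28 | P3 28-32 | P6 32-35 | P5 35-39 | P4 39-40 | P3 40-44 | P5 44-46 | P3 46-48 |
Completion: P0=3  P1=11  P2=28  P3=48  P4=40  P5=46  P6=35
Turnaround (C−A): P0=3  P1=9  P2=18  P3=46  P4=31  P5=38  P6=35

3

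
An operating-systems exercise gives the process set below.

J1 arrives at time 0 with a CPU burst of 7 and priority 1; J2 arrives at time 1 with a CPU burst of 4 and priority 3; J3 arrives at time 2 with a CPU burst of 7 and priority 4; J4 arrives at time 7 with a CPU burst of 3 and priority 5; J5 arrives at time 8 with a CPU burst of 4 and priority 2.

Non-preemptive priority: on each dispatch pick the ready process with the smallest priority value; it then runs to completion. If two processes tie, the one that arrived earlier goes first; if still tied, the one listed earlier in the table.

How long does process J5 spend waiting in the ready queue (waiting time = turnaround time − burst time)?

3

Schedule: | J1 0-7 | J2 7-11 | J5 11-15 | J3 15-22 | J4 22-25 |
Completion: J1=7  J2=11  J3=22  J4=25  J5=15
Turnaround (C−A): J1=7  J2=10  J3=20  J4=18  J5=7
Waiting(J5) = turnaround − burst = 7 − 4 = 3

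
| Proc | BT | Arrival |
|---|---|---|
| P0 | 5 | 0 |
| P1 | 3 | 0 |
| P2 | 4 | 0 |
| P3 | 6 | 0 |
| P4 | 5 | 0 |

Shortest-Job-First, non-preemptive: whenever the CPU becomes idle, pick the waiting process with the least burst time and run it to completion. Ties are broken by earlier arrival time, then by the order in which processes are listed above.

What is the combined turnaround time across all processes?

Gantt: | P1 0-3 | P2 3-7 | P0 7-12 | P4 12-17 | P3 17-23 |
Completion: P0=12  P1=3  P2=7  P3=23  P4=17
Turnaround (C−A): P0=12  P1=3  P2=7  P3=23  P4=17
Turnaround = completion − arrival: P0=12, P1=3, P2=7, P3=23, P4=17
Total turnaround = 12 + 3 + 7 + 23 + 17 = 62

62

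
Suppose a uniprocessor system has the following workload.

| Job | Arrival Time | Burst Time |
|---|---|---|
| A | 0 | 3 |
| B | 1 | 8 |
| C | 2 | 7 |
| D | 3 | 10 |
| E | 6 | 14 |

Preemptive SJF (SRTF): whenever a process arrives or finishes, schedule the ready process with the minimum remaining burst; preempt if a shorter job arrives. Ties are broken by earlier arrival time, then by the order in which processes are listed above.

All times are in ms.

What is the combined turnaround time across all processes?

89

Timeline: | A 0-3 | C 3-10 | B 10-18 | D 18-28 | E 28-42 |
Completion: A=3  B=18  C=10  D=28  E=42
Turnaround (C−A): A=3  B=17  C=8  D=25  E=36
Turnaround = completion − arrival: A=3, B=17, C=8, D=25, E=36
Total turnaround = 3 + 17 + 8 + 25 + 36 = 89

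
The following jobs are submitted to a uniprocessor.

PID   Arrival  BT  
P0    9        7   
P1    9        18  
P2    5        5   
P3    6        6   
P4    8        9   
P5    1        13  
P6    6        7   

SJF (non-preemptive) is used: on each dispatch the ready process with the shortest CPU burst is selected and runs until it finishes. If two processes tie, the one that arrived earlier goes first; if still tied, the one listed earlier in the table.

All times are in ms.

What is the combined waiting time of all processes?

Timeline: | idle 0-1 | P5 1-14 | P2 14-19 | P3 19-25 | P6 25-32 | P0 32-39 | P4 39-48 | P1 48-66 |
Completion: P0=39  P1=66  P2=19  P3=25  P4=48  P5=14  P6=32
Waiting = turnaround − burst: P0=23, P1=39, P2=9, P3=13, P4=31, P5=0, P6=19
Total waiting = 23 + 39 + 9 + 13 + 31 + 0 + 19 = 134

134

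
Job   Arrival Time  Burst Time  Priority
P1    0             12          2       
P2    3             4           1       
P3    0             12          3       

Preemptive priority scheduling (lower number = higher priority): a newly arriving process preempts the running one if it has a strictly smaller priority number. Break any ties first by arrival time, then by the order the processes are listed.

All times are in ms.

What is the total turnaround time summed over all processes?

Schedule: | P1 0-3 | P2 3-7 | P1 7-16 | P3 16-28 |
Completion: P1=16  P2=7  P3=28
Turnaround = completion − arrival: P1=16, P2=4, P3=28
Total turnaround = 16 + 4 + 28 = 48

48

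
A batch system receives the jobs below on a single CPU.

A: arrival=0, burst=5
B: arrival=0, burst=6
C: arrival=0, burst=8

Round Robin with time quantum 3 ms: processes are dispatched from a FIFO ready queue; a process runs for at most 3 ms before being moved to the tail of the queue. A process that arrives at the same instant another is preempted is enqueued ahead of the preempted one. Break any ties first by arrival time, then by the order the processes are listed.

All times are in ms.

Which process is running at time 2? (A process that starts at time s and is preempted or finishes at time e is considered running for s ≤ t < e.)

A

Timeline: | A 0-3 | B 3-6 | C 6-9 | A 9-11 | B 11-14 | C 14-19 |
Completion: A=11  B=14  C=19
Turnaround (C−A): A=11  B=14  C=19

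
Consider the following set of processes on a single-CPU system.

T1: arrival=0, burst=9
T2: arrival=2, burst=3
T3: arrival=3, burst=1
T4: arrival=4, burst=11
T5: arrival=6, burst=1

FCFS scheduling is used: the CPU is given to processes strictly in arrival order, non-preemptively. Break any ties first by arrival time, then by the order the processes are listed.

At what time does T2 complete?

12

Timeline: | T1 0-9 | T2 9-12 | T3 12-13 | T4 13-24 | T5 24-25 |
Completion: T1=9  T2=12  T3=13  T4=24  T5=25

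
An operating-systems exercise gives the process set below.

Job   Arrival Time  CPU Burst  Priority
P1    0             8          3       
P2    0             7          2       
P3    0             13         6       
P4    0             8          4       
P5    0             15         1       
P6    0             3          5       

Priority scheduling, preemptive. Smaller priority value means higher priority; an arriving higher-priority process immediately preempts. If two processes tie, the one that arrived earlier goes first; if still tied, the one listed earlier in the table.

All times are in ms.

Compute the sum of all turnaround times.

Gantt: | P5 0-15 | P2 15-22 | P1 22-30 | P4 30-38 | P6 38-41 | P3 41-54 |
Completion: P1=30  P2=22  P3=54  P4=38  P5=15  P6=41
Turnaround (C−A): P1=30  P2=22  P3=54  P4=38  P5=15  P6=41
Turnaround = completion − arrival: P1=30, P2=22, P3=54, P4=38, P5=15, P6=41
Total turnaround = 30 + 22 + 54 + 38 + 15 + 41 = 200

200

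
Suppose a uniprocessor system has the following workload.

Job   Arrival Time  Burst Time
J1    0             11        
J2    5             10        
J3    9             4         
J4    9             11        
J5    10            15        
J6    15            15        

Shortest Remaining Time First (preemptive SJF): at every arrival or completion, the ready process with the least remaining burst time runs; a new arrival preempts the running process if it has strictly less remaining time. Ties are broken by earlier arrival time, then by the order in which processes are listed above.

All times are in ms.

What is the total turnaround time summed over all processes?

156

Gantt: | J1 0-11 | J3 11-15 | J2 15-25 | J4 25-36 | J5 36-51 | J6 51-66 |
Completion: J1=11  J2=25  J3=15  J4=36  J5=51  J6=66
Turnaround (C−A): J1=11  J2=20  J3=6  J4=27  J5=41  J6=51
Turnaround = completion − arrival: J1=11, J2=20, J3=6, J4=27, J5=41, J6=51
Total turnaround = 11 + 20 + 6 + 27 + 41 + 51 = 156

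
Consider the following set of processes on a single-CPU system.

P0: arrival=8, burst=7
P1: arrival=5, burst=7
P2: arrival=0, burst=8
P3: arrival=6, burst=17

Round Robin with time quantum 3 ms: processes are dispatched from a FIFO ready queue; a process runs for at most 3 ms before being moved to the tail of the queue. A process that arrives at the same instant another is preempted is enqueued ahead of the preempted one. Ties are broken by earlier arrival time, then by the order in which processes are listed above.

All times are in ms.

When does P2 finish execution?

14

Schedule: | P2 0-6 | P1 6-9 | P3 9-12 | P2 12-14 | P0 14-17 | P1 17-20 | P3 20-23 | P0 23-26 | P1 26-27 | P3 27-30 | P0 30-31 | P3 31-39 |
Completion: P0=31  P1=27  P2=14  P3=39
Turnaround (C−A): P0=23  P1=22  P2=14  P3=33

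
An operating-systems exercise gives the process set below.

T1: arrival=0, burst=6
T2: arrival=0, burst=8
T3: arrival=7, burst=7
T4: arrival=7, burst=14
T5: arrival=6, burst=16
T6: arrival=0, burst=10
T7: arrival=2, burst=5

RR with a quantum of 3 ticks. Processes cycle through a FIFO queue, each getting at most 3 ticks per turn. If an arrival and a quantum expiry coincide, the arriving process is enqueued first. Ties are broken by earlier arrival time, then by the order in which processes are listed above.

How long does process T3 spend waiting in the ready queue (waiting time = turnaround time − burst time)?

Timeline: | T1 0-3 | T2 3-6 | T6 6-9 | T7 9-12 | T1 12-15 | T5 15-18 | T2 18-21 | T3 21-24 | T4 24-27 | T6 27-30 | T7 30-32 | T5 32-35 | T2 35-37 | T3 37-40 | T4 40-43 | T6 43-46 | T5 46-49 | T3 49-50 | T4 50-53 | T6 53-54 | T5 54-57 | T4 57-60 | T5 60-63 | T4 63-65 | T5 65-66 |
Completion: T1=15  T2=37  T3=50  T4=65  T5=66  T6=54  T7=32
Turnaround (C−A): T1=15  T2=37  T3=43  T4=58  T5=60  T6=54  T7=30
Waiting(T3) = turnaround − burst = 43 − 7 = 36

36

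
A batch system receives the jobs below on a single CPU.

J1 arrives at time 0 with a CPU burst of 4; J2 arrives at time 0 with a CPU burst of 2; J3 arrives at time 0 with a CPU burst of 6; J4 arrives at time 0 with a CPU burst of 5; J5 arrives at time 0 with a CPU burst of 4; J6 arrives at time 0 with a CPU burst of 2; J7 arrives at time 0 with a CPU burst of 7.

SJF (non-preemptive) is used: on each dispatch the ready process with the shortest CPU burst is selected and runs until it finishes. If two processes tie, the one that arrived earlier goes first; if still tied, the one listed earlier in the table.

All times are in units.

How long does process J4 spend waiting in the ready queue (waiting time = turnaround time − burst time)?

12

Timeline: | J2 0-2 | J6 2-4 | J1 4-8 | J5 8-12 | J4 12-17 | J3 17-23 | J7 23-30 |
Completion: J1=8  J2=2  J3=23  J4=17  J5=12  J6=4  J7=30
Turnaround (C−A): J1=8  J2=2  J3=23  J4=17  J5=12  J6=4  J7=30
Waiting(J4) = turnaround − burst = 17 − 5 = 12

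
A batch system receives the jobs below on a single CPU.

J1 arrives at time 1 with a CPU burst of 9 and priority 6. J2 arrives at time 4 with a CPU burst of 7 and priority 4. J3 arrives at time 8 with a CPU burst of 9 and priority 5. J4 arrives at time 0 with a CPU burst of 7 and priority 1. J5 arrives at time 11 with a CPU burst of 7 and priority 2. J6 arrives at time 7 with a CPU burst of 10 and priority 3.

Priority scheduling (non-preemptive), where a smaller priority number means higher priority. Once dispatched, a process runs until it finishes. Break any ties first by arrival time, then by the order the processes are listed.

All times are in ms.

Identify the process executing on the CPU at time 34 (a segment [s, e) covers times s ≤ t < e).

Schedule: | J4 0-7 | J6 7-17 | J5 17-24 | J2 24-31 | J3 31-40 | J1 40-49 |
Completion: J1=49  J2=31  J3=40  J4=7  J5=24  J6=17

J3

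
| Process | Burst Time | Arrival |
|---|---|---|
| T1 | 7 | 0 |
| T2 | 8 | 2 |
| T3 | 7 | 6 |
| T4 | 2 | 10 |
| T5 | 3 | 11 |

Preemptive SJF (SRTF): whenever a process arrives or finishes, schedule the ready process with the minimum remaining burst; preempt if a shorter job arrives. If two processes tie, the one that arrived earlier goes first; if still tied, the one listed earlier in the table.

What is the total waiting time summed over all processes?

Timeline: | T1 0-7 | T3 7-10 | T4 10-12 | T5 12-15 | T3 15-19 | T2 19-27 |
Completion: T1=7  T2=27  T3=19  T4=12  T5=15
Waiting = turnaround − burst: T1=0, T2=17, T3=6, T4=0, T5=1
Total waiting = 0 + 17 + 6 + 0 + 1 = 24

24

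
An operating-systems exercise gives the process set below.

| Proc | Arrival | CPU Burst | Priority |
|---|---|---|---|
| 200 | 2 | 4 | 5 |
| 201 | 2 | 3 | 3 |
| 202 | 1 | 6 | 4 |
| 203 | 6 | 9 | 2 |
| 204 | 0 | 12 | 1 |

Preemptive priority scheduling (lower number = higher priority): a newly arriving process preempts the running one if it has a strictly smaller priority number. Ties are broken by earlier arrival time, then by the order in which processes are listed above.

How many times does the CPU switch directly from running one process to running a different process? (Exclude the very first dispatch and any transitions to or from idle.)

4

Timeline: | 204 0-12 | 203 12-21 | 201 21-24 | 202 24-30 | 200 30-34 |
Completion: 200=34  201=24  202=30  203=21  204=12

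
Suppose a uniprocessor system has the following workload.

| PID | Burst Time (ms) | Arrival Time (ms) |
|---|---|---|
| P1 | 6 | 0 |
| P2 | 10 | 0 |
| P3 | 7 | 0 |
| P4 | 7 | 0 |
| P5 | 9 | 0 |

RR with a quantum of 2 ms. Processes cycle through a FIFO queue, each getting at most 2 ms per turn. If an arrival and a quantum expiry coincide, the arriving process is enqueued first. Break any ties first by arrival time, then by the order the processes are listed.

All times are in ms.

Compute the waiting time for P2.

28

Gantt: | P1 0-2 | P2 2-4 | P3 4-6 | P4 6-8 | P5 8-10 | P1 10-12 | P2 12-14 | P3 14-16 | P4 16-18 | P5 18-20 | P1 20-22 | P2 22-24 | P3 24-26 | P4 26-28 | P5 28-30 | P2 30-32 | P3 32-33 | P4 33-34 | P5 34-36 | P2 36-38 | P5 38-39 |
Completion: P1=22  P2=38  P3=33  P4=34  P5=39
Waiting(P2) = turnaround − burst = 38 − 10 = 28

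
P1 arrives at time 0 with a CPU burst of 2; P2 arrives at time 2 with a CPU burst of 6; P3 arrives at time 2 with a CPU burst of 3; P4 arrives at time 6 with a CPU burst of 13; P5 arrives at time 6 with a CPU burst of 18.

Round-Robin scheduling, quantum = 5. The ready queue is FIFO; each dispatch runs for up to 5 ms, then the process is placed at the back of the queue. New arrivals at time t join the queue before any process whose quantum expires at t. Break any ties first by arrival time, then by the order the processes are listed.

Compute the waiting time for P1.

0

Schedule: | P1 0-2 | P2 2-7 | P3 7-10 | P4 10-15 | P5 15-20 | P2 20-21 | P4 21-26 | P5 26-31 | P4 31-34 | P5 34-42 |
Completion: P1=2  P2=21  P3=10  P4=34  P5=42
Turnaround (C−A): P1=2  P2=19  P3=8  P4=28  P5=36
Waiting(P1) = turnaround − burst = 2 − 2 = 0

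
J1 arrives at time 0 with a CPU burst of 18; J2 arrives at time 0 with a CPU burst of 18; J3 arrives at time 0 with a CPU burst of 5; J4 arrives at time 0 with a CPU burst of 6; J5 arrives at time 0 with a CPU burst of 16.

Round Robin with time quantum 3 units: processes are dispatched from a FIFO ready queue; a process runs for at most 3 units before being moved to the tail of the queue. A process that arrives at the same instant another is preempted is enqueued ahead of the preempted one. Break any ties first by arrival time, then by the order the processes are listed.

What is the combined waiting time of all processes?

Gantt: | J1 0-3 | J2 3-6 | J3 6-9 | J4 9-12 | J5 12-15 | J1 15-18 | J2 18-21 | J3 21-23 | J4 23-26 | J5 26-29 | J1 29-32 | J2 32-35 | J5 35-38 | J1 38-41 | J2 41-44 | J5 44-47 | J1 47-50 | J2 50-53 | J5 53-56 | J1 56-59 | J2 59-62 | J5 62-63 |
Completion: J1=59  J2=62  J3=23  J4=26  J5=63
Turnaround (C−A): J1=59  J2=62  J3=23  J4=26  J5=63
Waiting = turnaround − burst: J1=41, J2=44, J3=18, J4=20, J5=47
Total waiting = 41 + 44 + 18 + 20 + 47 = 170

170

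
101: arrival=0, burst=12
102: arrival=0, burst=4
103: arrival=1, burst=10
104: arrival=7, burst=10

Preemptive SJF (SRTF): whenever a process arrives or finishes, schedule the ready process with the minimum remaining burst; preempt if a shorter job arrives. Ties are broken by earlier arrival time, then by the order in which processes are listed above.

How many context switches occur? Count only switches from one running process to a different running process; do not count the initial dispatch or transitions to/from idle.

3

Timeline: | 102 0-4 | 103 4-14 | 104 14-24 | 101 24-36 |
Completion: 101=36  102=4  103=14  104=24
Turnaround (C−A): 101=36  102=4  103=13  104=17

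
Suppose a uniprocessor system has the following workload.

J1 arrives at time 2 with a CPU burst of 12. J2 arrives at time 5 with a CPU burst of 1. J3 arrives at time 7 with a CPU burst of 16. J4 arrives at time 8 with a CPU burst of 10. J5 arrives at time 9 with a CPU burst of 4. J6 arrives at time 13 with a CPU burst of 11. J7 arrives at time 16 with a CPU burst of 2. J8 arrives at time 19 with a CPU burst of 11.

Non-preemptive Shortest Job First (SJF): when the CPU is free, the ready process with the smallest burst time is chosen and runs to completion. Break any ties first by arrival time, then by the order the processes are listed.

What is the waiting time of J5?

6

Schedule: | idle 0-2 | J1 2-14 | J2 14-15 | J5 15-19 | J7 19-21 | J4 21-31 | J6 31-42 | J8 42-53 | J3 53-69 |
Completion: J1=14  J2=15  J3=69  J4=31  J5=19  J6=42  J7=21  J8=53
Waiting(J5) = turnaround − burst = 10 − 4 = 6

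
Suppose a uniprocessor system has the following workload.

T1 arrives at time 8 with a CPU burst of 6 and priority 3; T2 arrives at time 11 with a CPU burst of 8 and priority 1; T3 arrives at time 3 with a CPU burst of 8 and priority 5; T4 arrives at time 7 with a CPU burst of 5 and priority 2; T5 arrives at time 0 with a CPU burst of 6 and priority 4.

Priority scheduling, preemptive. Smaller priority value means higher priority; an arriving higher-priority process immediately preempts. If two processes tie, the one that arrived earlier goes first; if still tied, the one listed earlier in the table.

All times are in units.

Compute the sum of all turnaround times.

75

Gantt: | T5 0-6 | T3 6-7 | T4 7-11 | T2 11-19 | T4 19-20 | T1 20-26 | T3 26-33 |
Completion: T1=26  T2=19  T3=33  T4=20  T5=6
Turnaround = completion − arrival: T1=18, T2=8, T3=30, T4=13, T5=6
Total turnaround = 18 + 8 + 30 + 13 + 6 = 75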